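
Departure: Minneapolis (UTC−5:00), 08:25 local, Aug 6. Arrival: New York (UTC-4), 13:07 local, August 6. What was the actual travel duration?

New York is 1:00 ahead of Minneapolis.
Clock-face elapsed time (ignoring zones) is 4 hours 42 minutes.
Actual elapsed = 4 hours 42 minutes − 1:00 = 3 hours 42 minutes.

3 hours 42 minutes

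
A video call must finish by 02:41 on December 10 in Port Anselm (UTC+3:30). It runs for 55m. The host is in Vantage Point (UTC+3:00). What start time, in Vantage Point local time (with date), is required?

Target end time in UTC: 02:41 − 3:30 = 23:11 on Dec 9.
Subtract 55 minutes → start 22:16 UTC on Dec 9.
Vantage Point is UTC+3:00: 22:16 + 3:00 = 01:16 on Dec 10.

01:16 on December 10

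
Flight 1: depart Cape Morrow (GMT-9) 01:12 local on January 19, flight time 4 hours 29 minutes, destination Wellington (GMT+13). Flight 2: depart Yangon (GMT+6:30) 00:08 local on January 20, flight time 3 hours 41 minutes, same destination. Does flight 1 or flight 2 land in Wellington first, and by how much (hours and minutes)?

the first, by 6 hours 38 minutes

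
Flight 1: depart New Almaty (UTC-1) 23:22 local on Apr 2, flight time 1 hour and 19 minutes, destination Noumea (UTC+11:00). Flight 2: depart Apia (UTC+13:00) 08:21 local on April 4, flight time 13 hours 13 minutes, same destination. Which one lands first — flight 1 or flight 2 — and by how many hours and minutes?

the first, by 30 hours 53 minutes

Flight 1 in UTC: 23:22 + 1:00 = 00:22 on Apr 3.
+1 hour and 19 minutes → arrive 01:41 UTC on Apr 3.
Flight 2 in UTC: 08:21 − 13:00 = 19:21 on Apr 3.
+13 hours 13 minutes → arrive 08:34 UTC on Apr 4.
Flight 1 lands earlier by 30 hours 53 minutes.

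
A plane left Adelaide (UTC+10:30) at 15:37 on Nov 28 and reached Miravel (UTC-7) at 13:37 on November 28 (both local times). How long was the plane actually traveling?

15 hours 30 minutes

Departure in UTC: 15:37 − 10:30 = 05:07 on Nov 28.
Arrival in UTC: 13:37 + 7:00 = 20:37 on Nov 28.
Elapsed = 20:37 − 05:07 = 15 hours 30 minutes.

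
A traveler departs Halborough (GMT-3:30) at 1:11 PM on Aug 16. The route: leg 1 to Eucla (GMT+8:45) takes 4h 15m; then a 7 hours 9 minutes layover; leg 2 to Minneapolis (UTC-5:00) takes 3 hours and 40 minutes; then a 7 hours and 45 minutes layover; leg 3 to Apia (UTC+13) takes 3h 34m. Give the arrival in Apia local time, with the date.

8:04 AM on August 18

Convert departure to UTC: 1:11 PM + 3:30 = 4:41 PM UTC on Aug 16.
Add 4 hours and 15 minutes leg 1 → 8:56 PM UTC.
Add 7 hours 9 minutes layover in Eucla → 4:05 AM UTC (Aug 17).
Add 3 hours and 40 minutes leg 2 → 7:45 AM UTC.
Add 7 hours 45 minutes layover in Minneapolis → 3:30 PM UTC.
Add 3 hours and 34 minutes leg 3 → 7:04 PM UTC.
Apia is UTC+13:00, so local arrival = 7:04 PM + 13:00 = 8:04 AM on Aug 18.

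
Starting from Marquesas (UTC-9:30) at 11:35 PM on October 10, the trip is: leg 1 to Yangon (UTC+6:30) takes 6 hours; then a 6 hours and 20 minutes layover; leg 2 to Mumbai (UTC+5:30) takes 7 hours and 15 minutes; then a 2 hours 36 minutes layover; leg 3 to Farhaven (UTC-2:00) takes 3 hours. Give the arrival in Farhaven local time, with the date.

8:16 AM on October 12

Convert departure to UTC: 11:35 PM + 9:30 = 9:05 AM UTC on Oct 11.
Add 6 hours leg 1 → 3:05 PM UTC.
Add 6 hours 20 minutes layover in Yangon → 9:25 PM UTC.
Add 7 hours 15 minutes leg 2 → 4:40 AM UTC (Oct 12).
Add 2 hours 36 minutes layover in Mumbai → 7:16 AM UTC.
Add 3 hours leg 3 → 10:16 AM UTC.
Farhaven is UTC−2:00, so local arrival = 10:16 AM − 2:00 = 8:16 AM on Oct 12.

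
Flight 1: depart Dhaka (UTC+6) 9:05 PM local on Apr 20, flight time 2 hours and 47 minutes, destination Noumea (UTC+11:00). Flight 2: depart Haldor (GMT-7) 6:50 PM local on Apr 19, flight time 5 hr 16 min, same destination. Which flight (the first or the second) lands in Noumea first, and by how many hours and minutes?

the second, by 10 hours 46 minutes

Flight 1 in UTC: 9:05 PM − 6:00 = 3:05 PM on Apr 20.
+2 hours 47 minutes → arrive 5:52 PM UTC on Apr 20.
Flight 2 in UTC: 6:50 PM + 7:00 = 1:50 AM on Apr 20.
+5 hours and 16 minutes → arrive 7:06 AM UTC on Apr 20.
Flight 2 lands earlier by 10 hours 46 minutes.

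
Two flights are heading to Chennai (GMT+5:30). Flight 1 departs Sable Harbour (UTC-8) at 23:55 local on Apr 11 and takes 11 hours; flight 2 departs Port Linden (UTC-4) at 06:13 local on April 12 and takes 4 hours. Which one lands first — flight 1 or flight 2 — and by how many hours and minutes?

the second, by 4 hours 42 minutes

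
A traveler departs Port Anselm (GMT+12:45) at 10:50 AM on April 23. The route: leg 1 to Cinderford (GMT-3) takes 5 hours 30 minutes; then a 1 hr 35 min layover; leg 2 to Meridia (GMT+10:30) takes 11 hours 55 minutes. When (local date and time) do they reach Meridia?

Convert departure to UTC: 10:50 AM − 12:45 = 10:05 PM UTC on Apr 22.
Add 5 hours and 30 minutes leg 1 → 3:35 AM UTC (Apr 23).
Add 1 hour and 35 minutes layover in Cinderford → 5:10 AM UTC.
Add 11 hours 55 minutes leg 2 → 5:05 PM UTC.
Meridia is UTC+10:30, so local arrival = 5:05 PM + 10:30 = 3:35 AM on Apr 24.

3:35 AM on Apr 24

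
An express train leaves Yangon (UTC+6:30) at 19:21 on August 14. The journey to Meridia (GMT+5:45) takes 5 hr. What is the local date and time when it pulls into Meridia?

23:36 on August 14

Convert departure to UTC: 19:21 − 6:30 = 12:51 UTC on Aug 14.
Add 5 hours travel time → 17:51 UTC.
Meridia is UTC+5:45, so local arrival = 17:51 + 5:45 = 23:36 on Aug 14.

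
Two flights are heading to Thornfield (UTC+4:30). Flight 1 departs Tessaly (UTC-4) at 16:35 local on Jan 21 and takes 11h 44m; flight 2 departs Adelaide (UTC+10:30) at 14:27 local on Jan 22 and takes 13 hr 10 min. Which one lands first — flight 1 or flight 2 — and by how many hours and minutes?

the first, by 8 hours 48 minutes

Flight 1 in UTC: 16:35 + 4:00 = 20:35 on Jan 21.
+11 hours and 44 minutes → arrive 08:19 UTC on Jan 22.
Flight 2 in UTC: 14:27 − 10:30 = 03:57 on Jan 22.
+13 hours and 10 minutes → arrive 17:07 UTC on Jan 22.
Flight 1 lands earlier by 8 hours 48 minutes.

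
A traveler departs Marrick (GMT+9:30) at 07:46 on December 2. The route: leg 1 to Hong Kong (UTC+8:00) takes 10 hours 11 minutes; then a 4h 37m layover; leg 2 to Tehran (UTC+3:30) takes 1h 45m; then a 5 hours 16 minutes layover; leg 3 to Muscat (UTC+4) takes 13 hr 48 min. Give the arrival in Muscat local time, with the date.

Convert departure to UTC: 07:46 − 9:30 = 22:16 UTC on Dec 1.
Add 10 hours and 11 minutes leg 1 → 08:27 UTC (Dec 2).
Add 4 hours and 37 minutes layover in Hong Kong → 13:04 UTC.
Add 1 hour and 45 minutes leg 2 → 14:49 UTC.
Add 5 hours and 16 minutes layover in Tehran → 20:05 UTC.
Add 13 hours and 48 minutes leg 3 → 09:53 UTC (Dec 3).
Muscat is UTC+4:00, so local arrival = 09:53 + 4:00 = 13:53 on Dec 3.

13:53 on Dec 3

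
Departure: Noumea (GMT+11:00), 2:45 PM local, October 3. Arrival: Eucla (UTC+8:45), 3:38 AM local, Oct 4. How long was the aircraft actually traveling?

Departure in UTC: 2:45 PM − 11:00 = 3:45 AM on Oct 3.
Arrival in UTC: 3:38 AM − 8:45 = 6:53 PM on Oct 3.
Elapsed = 6:53 PM − 3:45 AM = 15 hours 8 minutes.

15 hours 8 minutes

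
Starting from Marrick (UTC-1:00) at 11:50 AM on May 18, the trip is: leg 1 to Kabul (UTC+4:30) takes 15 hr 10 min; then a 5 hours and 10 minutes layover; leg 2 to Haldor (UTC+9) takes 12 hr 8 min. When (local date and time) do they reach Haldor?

6:18 AM on May 20

Convert departure to UTC: 11:50 AM + 1:00 = 12:50 PM UTC on May 18.
Add 15 hours 10 minutes leg 1 → 4:00 AM UTC (May 19).
Add 5 hours 10 minutes layover in Kabul → 9:10 AM UTC.
Add 12 hours and 8 minutes leg 2 → 9:18 PM UTC.
Haldor is UTC+9:00, so local arrival = 9:18 PM + 9:00 = 6:18 AM on May 20.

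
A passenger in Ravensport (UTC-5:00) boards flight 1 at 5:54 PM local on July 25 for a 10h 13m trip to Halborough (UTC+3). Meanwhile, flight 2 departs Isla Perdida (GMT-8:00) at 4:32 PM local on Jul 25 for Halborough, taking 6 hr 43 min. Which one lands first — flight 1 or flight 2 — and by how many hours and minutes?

Flight 1 in UTC: 5:54 PM + 5:00 = 10:54 PM on Jul 25.
+10 hours and 13 minutes → arrive 9:07 AM UTC on Jul 26.
Flight 2 in UTC: 4:32 PM + 8:00 = 12:32 AM on Jul 26.
+6 hours 43 minutes → arrive 7:15 AM UTC on Jul 26.
Flight 2 lands earlier by 1 hour 52 minutes.

the second, by 1 hour 52 minutes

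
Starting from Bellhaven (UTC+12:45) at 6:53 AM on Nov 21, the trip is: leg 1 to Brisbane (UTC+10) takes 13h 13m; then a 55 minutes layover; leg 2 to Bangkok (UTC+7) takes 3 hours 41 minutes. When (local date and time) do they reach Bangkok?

Convert departure to UTC: 6:53 AM − 12:45 = 6:08 PM UTC on Nov 20.
Add 13 hours 13 minutes leg 1 → 7:21 AM UTC (Nov 21).
Add 55 minutes layover in Brisbane → 8:16 AM UTC.
Add 3 hours 41 minutes leg 2 → 11:57 AM UTC.
Bangkok is UTC+7:00, so local arrival = 11:57 AM + 7:00 = 6:57 PM on Nov 21.

6:57 PM on November 21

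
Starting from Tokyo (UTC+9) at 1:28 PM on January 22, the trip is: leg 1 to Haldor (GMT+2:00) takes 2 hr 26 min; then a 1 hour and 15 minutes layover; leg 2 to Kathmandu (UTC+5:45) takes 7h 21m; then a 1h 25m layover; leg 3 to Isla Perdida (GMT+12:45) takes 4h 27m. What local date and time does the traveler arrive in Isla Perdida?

Convert departure to UTC: 1:28 PM − 9:00 = 4:28 AM UTC on Jan 22.
Add 2 hours and 26 minutes leg 1 → 6:54 AM UTC.
Add 1 hour 15 minutes layover in Haldor → 8:09 AM UTC.
Add 7 hours and 21 minutes leg 2 → 3:30 PM UTC.
Add 1 hour 25 minutes layover in Kathmandu → 4:55 PM UTC.
Add 4 hours and 27 minutes leg 3 → 9:22 PM UTC.
Isla Perdida is UTC+12:45, so local arrival = 9:22 PM + 12:45 = 10:07 AM on Jan 23.

10:07 AM on January 23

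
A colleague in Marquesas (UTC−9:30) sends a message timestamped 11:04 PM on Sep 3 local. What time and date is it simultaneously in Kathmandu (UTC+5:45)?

2:19 PM on September 4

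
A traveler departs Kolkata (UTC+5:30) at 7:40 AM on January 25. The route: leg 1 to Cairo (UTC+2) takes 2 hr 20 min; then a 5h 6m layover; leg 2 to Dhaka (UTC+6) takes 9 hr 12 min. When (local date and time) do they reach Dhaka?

Convert departure to UTC: 7:40 AM − 5:30 = 2:10 AM UTC on Jan 25.
Add 2 hours 20 minutes leg 1 → 4:30 AM UTC.
Add 5 hours 6 minutes layover in Cairo → 9:36 AM UTC.
Add 9 hours 12 minutes leg 2 → 6:48 PM UTC.
Dhaka is UTC+6:00, so local arrival = 6:48 PM + 6:00 = 12:48 AM on Jan 26.

12:48 AM on January 26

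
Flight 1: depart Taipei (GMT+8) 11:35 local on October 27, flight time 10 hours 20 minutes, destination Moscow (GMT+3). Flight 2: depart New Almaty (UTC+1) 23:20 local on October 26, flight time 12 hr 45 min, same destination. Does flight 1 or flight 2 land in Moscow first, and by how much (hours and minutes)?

Flight 1 in UTC: 11:35 − 8:00 = 03:35 on Oct 27.
+10 hours and 20 minutes → arrive 13:55 UTC on Oct 27.
Flight 2 in UTC: 23:20 − 1:00 = 22:20 on Oct 26.
+12 hours and 45 minutes → arrive 11:05 UTC on Oct 27.
Flight 2 lands earlier by 2 hours 50 minutes.

the second, by 2 hours 50 minutes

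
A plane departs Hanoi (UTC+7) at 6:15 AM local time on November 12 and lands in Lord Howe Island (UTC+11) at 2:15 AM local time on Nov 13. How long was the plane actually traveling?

Departure in UTC: 6:15 AM − 7:00 = 11:15 PM on Nov 11.
Arrival in UTC: 2:15 AM − 11:00 = 3:15 PM on Nov 12.
Elapsed = 3:15 PM − 11:15 PM (+1 day) = 16 hours.

16 hours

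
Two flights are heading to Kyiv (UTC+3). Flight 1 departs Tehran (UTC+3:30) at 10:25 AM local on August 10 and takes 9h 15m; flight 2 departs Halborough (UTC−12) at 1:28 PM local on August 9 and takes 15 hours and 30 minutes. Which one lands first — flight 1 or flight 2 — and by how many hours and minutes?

the first, by 48 minutes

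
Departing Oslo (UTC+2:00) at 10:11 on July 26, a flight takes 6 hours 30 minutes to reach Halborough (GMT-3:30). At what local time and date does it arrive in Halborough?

11:11 on Jul 26

Convert departure to UTC: 10:11 − 2:00 = 08:11 UTC on Jul 26.
Add 6 hours and 30 minutes travel time → 14:41 UTC.
Halborough is UTC−3:30, so local arrival = 14:41 − 3:30 = 11:11 on Jul 26.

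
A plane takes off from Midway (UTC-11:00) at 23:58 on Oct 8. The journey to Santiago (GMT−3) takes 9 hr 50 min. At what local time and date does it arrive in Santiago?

Convert departure to UTC: 23:58 + 11:00 = 10:58 UTC on Oct 9.
Add 9 hours and 50 minutes travel time → 20:48 UTC.
Santiago is UTC−3:00, so local arrival = 20:48 − 3:00 = 17:48 on Oct 9.

17:48 on Oct 9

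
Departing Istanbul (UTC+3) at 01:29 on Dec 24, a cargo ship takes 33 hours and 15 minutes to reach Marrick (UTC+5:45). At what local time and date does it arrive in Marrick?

13:29 on Dec 25

Convert departure to UTC: 01:29 − 3:00 = 22:29 UTC on Dec 23.
Add 33 hours and 15 minutes travel time → 07:44 UTC (Dec 25).
Marrick is UTC+5:45, so local arrival = 07:44 + 5:45 = 13:29 on Dec 25.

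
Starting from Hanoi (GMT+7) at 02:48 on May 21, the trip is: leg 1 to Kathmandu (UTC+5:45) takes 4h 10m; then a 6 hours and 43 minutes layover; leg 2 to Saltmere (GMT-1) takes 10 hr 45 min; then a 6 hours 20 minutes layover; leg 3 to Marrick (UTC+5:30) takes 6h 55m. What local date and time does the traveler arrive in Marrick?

12:11 on May 22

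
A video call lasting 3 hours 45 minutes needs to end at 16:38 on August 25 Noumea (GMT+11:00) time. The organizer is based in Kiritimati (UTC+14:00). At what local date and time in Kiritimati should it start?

15:53 on August 25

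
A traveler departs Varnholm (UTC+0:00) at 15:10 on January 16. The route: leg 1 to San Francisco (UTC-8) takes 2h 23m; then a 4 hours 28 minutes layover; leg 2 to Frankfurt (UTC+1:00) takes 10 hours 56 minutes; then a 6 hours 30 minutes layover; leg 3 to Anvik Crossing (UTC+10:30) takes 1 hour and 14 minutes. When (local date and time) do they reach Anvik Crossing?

Varnholm is at UTC+0, so departure is already 15:10 UTC on Jan 16.
Add 2 hours and 23 minutes leg 1 → 17:33 UTC.
Add 4 hours 28 minutes layover in San Francisco → 22:01 UTC.
Add 10 hours and 56 minutes leg 2 → 08:57 UTC (Jan 17).
Add 6 hours and 30 minutes layover in Frankfurt → 15:27 UTC.
Add 1 hour 14 minutes leg 3 → 16:41 UTC.
Anvik Crossing is UTC+10:30, so local arrival = 16:41 + 10:30 = 03:11 on Jan 18.

03:11 on January 18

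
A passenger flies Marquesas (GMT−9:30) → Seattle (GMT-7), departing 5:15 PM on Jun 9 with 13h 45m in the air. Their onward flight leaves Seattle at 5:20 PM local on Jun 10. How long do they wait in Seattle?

Convert departure to UTC: 5:15 PM + 9:30 = 2:45 AM UTC on Jun 10.
Add 13 hours 45 minutes flight time → 4:30 PM UTC.
Seattle is UTC−7:00, so local arrival = 4:30 PM − 7:00 = 9:30 AM on Jun 10.
Layover = 5:20 PM − 9:30 AM = 7 hours 50 minutes.

7 hours 50 minutes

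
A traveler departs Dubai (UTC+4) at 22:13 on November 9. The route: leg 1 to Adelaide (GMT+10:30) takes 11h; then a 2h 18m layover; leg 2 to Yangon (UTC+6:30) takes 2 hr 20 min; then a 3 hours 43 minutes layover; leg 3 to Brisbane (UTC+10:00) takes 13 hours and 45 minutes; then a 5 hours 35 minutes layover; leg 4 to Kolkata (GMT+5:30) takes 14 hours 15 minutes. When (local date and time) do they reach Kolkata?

Convert departure to UTC: 22:13 − 4:00 = 18:13 UTC on Nov 9.
Add 11 hours leg 1 → 05:13 UTC (Nov 10).
Add 2 hours 18 minutes layover in Adelaide → 07:31 UTC.
Add 2 hours and 20 minutes leg 2 → 09:51 UTC.
Add 3 hours 43 minutes layover in Yangon → 13:34 UTC.
Add 13 hours 45 minutes leg 3 → 03:19 UTC (Nov 11).
Add 5 hours 35 minutes layover in Brisbane → 08:54 UTC.
Add 14 hours 15 minutes leg 4 → 23:09 UTC.
Kolkata is UTC+5:30, so local arrival = 23:09 + 5:30 = 04:39 on Nov 12.

04:39 on November 12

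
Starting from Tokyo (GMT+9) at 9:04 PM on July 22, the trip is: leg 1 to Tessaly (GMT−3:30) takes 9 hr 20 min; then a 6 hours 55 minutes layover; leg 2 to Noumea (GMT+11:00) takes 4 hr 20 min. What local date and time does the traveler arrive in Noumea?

Convert departure to UTC: 9:04 PM − 9:00 = 12:04 PM UTC on Jul 22.
Add 9 hours 20 minutes leg 1 → 9:24 PM UTC.
Add 6 hours and 55 minutes layover in Tessaly → 4:19 AM UTC (Jul 23).
Add 4 hours and 20 minutes leg 2 → 8:39 AM UTC.
Noumea is UTC+11:00, so local arrival = 8:39 AM + 11:00 = 7:39 PM on Jul 23.

7:39 PM on July 23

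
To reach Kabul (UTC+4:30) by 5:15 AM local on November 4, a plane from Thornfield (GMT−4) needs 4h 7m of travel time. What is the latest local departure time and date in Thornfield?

Target arrival in UTC: 5:15 AM − 4:30 = 12:45 AM on Nov 4.
Subtract 4 hours and 7 minutes → departure 8:38 PM UTC on Nov 3.
Thornfield is UTC−4:00: 8:38 PM − 4:00 = 4:38 PM on Nov 3.

4:38 PM on November 3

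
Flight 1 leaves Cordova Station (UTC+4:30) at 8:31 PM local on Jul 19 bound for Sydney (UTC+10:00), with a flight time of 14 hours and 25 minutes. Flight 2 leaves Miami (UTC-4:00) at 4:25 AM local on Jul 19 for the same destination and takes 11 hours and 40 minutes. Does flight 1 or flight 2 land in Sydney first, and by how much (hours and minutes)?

the second, by 10 hours 21 minutes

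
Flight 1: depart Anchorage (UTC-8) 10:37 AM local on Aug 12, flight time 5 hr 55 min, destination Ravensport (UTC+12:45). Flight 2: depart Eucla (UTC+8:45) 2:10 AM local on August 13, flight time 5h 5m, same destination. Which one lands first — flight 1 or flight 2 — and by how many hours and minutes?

the second, by 2 hours 2 minutes

Flight 1 in UTC: 10:37 AM + 8:00 = 6:37 PM on Aug 12.
+5 hours and 55 minutes → arrive 12:32 AM UTC on Aug 13.
Flight 2 in UTC: 2:10 AM − 8:45 = 5:25 PM on Aug 12.
+5 hours and 5 minutes → arrive 10:30 PM UTC on Aug 12.
Flight 2 lands earlier by 2 hours 2 minutes.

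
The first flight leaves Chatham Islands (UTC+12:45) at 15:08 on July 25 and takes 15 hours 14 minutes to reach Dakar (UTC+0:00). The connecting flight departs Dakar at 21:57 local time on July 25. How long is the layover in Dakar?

Convert departure to UTC: 15:08 − 12:45 = 02:23 UTC on Jul 25.
Add 15 hours and 14 minutes flight time → 17:37 UTC.
Dakar is UTC+0, so local arrival is the same: 17:37 on Jul 25.
Layover = 21:57 − 17:37 = 4 hours 20 minutes.

4 hours 20 minutes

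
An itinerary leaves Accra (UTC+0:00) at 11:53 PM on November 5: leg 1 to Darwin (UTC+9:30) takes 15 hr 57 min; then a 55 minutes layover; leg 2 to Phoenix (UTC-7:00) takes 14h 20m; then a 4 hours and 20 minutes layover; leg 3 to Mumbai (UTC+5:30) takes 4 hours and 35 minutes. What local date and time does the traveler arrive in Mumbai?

9:30 PM on November 7

Accra is at UTC+0, so departure is already 11:53 PM UTC on Nov 5.
Add 15 hours 57 minutes leg 1 → 3:50 PM UTC (Nov 6).
Add 55 minutes layover in Darwin → 4:45 PM UTC.
Add 14 hours and 20 minutes leg 2 → 7:05 AM UTC (Nov 7).
Add 4 hours 20 minutes layover in Phoenix → 11:25 AM UTC.
Add 4 hours and 35 minutes leg 3 → 4:00 PM UTC.
Mumbai is UTC+5:30, so local arrival = 4:00 PM + 5:30 = 9:30 PM on Nov 7.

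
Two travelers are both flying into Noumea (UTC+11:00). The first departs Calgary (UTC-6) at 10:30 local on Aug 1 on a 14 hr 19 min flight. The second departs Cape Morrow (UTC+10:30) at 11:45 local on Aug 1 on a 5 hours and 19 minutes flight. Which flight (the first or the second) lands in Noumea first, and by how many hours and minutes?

the second, by 24 hours 15 minutes

Flight 1 in UTC: 10:30 + 6:00 = 16:30 on Aug 1.
+14 hours 19 minutes → arrive 06:49 UTC on Aug 2.
Flight 2 in UTC: 11:45 − 10:30 = 01:15 on Aug 1.
+5 hours 19 minutes → arrive 06:34 UTC on Aug 1.
Flight 2 lands earlier by 24 hours 15 minutes.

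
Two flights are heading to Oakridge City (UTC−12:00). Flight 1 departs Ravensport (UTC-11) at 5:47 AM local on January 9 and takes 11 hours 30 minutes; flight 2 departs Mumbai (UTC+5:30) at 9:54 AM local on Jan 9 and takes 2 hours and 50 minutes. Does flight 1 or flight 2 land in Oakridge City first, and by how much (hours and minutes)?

Flight 1 in UTC: 5:47 AM + 11:00 = 4:47 PM on Jan 9.
+11 hours 30 minutes → arrive 4:17 AM UTC on Jan 10.
Flight 2 in UTC: 9:54 AM − 5:30 = 4:24 AM on Jan 9.
+2 hours 50 minutes → arrive 7:14 AM UTC on Jan 9.
Flight 2 lands earlier by 21 hours 3 minutes.

the second, by 21 hours 3 minutes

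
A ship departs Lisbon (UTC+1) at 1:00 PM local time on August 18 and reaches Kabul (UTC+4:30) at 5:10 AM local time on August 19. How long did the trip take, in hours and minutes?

Kabul is 3:30 ahead of Lisbon.
Clock-face elapsed time (ignoring zones) is 16 hours 10 minutes.
Actual elapsed = 16 hours 10 minutes − 3:30 = 12 hours 40 minutes.

12 hours 40 minutes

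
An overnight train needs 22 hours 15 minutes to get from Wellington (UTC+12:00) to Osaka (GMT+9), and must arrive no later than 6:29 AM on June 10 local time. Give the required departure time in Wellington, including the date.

11:14 AM on June 9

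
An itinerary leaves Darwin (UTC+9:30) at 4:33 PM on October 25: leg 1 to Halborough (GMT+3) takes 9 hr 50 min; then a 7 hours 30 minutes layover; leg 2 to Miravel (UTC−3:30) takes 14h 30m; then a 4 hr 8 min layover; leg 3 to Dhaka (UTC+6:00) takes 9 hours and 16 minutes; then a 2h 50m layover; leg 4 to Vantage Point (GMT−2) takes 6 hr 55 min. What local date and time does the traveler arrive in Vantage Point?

12:02 PM on Oct 27

Convert departure to UTC: 4:33 PM − 9:30 = 7:03 AM UTC on Oct 25.
Add 9 hours 50 minutes leg 1 → 4:53 PM UTC.
Add 7 hours 30 minutes layover in Halborough → 12:23 AM UTC (Oct 26).
Add 14 hours and 30 minutes leg 2 → 2:53 PM UTC.
Add 4 hours 8 minutes layover in Miravel → 7:01 PM UTC.
Add 9 hours and 16 minutes leg 3 → 4:17 AM UTC (Oct 27).
Add 2 hours 50 minutes layover in Dhaka → 7:07 AM UTC.
Add 6 hours 55 minutes leg 4 → 2:02 PM UTC.
Vantage Point is UTC−2:00, so local arrival = 2:02 PM − 2:00 = 12:02 PM on Oct 27.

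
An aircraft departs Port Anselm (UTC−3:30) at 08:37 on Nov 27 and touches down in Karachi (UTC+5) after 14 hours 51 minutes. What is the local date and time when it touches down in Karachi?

Convert departure to UTC: 08:37 + 3:30 = 12:07 UTC on Nov 27.
Add 14 hours 51 minutes travel time → 02:58 UTC (Nov 28).
Karachi is UTC+5:00, so local arrival = 02:58 + 5:00 = 07:58 on Nov 28.

07:58 on November 28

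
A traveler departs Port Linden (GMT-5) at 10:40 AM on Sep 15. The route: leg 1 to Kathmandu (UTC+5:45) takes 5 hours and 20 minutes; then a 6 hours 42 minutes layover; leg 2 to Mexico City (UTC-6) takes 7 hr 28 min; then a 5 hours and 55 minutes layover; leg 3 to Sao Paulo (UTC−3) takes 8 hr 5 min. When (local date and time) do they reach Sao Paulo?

10:10 PM on September 16

Convert departure to UTC: 10:40 AM + 5:00 = 3:40 PM UTC on Sep 15.
Add 5 hours 20 minutes leg 1 → 9:00 PM UTC.
Add 6 hours 42 minutes layover in Kathmandu → 3:42 AM UTC (Sep 16).
Add 7 hours and 28 minutes leg 2 → 11:10 AM UTC.
Add 5 hours and 55 minutes layover in Mexico City → 5:05 PM UTC.
Add 8 hours and 5 minutes leg 3 → 1:10 AM UTC (Sep 17).
Sao Paulo is UTC−3:00, so local arrival = 1:10 AM − 3:00 = 10:10 PM on Sep 16.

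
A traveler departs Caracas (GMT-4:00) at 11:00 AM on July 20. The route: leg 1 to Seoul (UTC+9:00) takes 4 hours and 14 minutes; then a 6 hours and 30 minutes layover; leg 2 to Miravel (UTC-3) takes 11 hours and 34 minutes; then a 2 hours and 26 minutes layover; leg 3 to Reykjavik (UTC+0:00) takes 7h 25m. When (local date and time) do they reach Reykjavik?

Convert departure to UTC: 11:00 AM + 4:00 = 3:00 PM UTC on Jul 20.
Add 4 hours 14 minutes leg 1 → 7:14 PM UTC.
Add 6 hours and 30 minutes layover in Seoul → 1:44 AM UTC (Jul 21).
Add 11 hours 34 minutes leg 2 → 1:18 PM UTC.
Add 2 hours 26 minutes layover in Miravel → 3:44 PM UTC.
Add 7 hours 25 minutes leg 3 → 11:09 PM UTC.
Reykjavik is UTC+0, so local arrival is the same: 11:09 PM on Jul 21.

11:09 PM on July 21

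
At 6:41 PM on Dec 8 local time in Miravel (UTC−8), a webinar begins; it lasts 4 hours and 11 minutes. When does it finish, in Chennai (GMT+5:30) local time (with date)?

12:22 PM on December 9

Chennai is 13:30 ahead of Miravel.
After 4 hours 11 minutes it is 10:52 PM in Miravel.
Shift by the zone difference: 10:52 PM + 13:30 = 12:22 PM on Dec 9 in Chennai.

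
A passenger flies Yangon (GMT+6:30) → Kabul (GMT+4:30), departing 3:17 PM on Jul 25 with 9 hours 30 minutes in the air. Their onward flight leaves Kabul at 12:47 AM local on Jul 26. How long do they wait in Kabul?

2 hours

Convert departure to UTC: 3:17 PM − 6:30 = 8:47 AM UTC on Jul 25.
Add 9 hours and 30 minutes flight time → 6:17 PM UTC.
Kabul is UTC+4:30, so local arrival = 6:17 PM + 4:30 = 10:47 PM on Jul 25.
Layover = 12:47 AM − 10:47 PM (+1 day) = 2 hours.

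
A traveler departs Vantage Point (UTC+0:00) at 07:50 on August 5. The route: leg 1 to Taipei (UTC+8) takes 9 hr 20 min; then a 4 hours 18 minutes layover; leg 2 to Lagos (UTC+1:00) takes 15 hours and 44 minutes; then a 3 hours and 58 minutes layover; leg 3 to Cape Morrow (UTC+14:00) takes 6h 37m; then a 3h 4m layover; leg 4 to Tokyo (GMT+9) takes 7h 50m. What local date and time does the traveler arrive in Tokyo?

Vantage Point is at UTC+0, so departure is already 07:50 UTC on Aug 5.
Add 9 hours and 20 minutes leg 1 → 17:10 UTC.
Add 4 hours and 18 minutes layover in Taipei → 21:28 UTC.
Add 15 hours and 44 minutes leg 2 → 13:12 UTC (Aug 6).
Add 3 hours and 58 minutes layover in Lagos → 17:10 UTC.
Add 6 hours 37 minutes leg 3 → 23:47 UTC.
Add 3 hours 4 minutes layover in Cape Morrow → 02:51 UTC (Aug 7).
Add 7 hours and 50 minutes leg 4 → 10:41 UTC.
Tokyo is UTC+9:00, so local arrival = 10:41 + 9:00 = 19:41 on Aug 7.

19:41 on Aug 7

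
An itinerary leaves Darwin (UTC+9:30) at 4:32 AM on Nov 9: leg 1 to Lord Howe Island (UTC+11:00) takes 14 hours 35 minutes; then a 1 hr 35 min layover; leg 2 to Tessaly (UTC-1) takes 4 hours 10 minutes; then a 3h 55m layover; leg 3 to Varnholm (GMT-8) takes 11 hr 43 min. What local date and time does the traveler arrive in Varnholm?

11:00 PM on November 9

Convert departure to UTC: 4:32 AM − 9:30 = 7:02 PM UTC on Nov 8.
Add 14 hours and 35 minutes leg 1 → 9:37 AM UTC (Nov 9).
Add 1 hour 35 minutes layover in Lord Howe Island → 11:12 AM UTC.
Add 4 hours and 10 minutes leg 2 → 3:22 PM UTC.
Add 3 hours 55 minutes layover in Tessaly → 7:17 PM UTC.
Add 11 hours 43 minutes leg 3 → 7:00 AM UTC (Nov 10).
Varnholm is UTC−8:00, so local arrival = 7:00 AM − 8:00 = 11:00 PM on Nov 9.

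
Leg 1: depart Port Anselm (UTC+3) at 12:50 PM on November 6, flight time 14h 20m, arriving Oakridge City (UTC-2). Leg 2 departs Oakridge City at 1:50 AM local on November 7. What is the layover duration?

Convert departure to UTC: 12:50 PM − 3:00 = 9:50 AM UTC on Nov 6.
Add 14 hours and 20 minutes flight time → 12:10 AM UTC (Nov 7).
Oakridge City is UTC−2:00, so local arrival = 12:10 AM − 2:00 = 10:10 PM on Nov 6.
Layover = 1:50 AM − 10:10 PM (+1 day) = 3 hours 40 minutes.

3 hours 40 minutes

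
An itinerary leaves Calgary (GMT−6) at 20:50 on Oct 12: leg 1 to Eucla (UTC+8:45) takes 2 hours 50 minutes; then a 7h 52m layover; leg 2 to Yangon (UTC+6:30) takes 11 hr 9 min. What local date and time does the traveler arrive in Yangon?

07:11 on October 14

Convert departure to UTC: 20:50 + 6:00 = 02:50 UTC on Oct 13.
Add 2 hours and 50 minutes leg 1 → 05:40 UTC.
Add 7 hours 52 minutes layover in Eucla → 13:32 UTC.
Add 11 hours 9 minutes leg 2 → 00:41 UTC (Oct 14).
Yangon is UTC+6:30, so local arrival = 00:41 + 6:30 = 07:11 on Oct 14.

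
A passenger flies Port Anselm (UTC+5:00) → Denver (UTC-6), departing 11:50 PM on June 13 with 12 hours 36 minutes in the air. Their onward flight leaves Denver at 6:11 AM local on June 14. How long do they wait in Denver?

Convert departure to UTC: 11:50 PM − 5:00 = 6:50 PM UTC on Jun 13.
Add 12 hours 36 minutes flight time → 7:26 AM UTC (Jun 14).
Denver is UTC−6:00, so local arrival = 7:26 AM − 6:00 = 1:26 AM on Jun 14.
Layover = 6:11 AM − 1:26 AM = 4 hours 45 minutes.

4 hours 45 minutes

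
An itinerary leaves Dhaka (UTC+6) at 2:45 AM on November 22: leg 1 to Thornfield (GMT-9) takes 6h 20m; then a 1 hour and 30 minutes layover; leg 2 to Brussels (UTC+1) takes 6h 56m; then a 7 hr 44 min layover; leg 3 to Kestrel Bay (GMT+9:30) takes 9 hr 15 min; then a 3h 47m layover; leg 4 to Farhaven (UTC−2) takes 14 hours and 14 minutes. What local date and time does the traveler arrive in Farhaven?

8:31 PM on November 23

Convert departure to UTC: 2:45 AM − 6:00 = 8:45 PM UTC on Nov 21.
Add 6 hours and 20 minutes leg 1 → 3:05 AM UTC (Nov 22).
Add 1 hour and 30 minutes layover in Thornfield → 4:35 AM UTC.
Add 6 hours 56 minutes leg 2 → 11:31 AM UTC.
Add 7 hours 44 minutes layover in Brussels → 7:15 PM UTC.
Add 9 hours 15 minutes leg 3 → 4:30 AM UTC (Nov 23).
Add 3 hours 47 minutes layover in Kestrel Bay → 8:17 AM UTC.
Add 14 hours 14 minutes leg 4 → 10:31 PM UTC.
Farhaven is UTC−2:00, so local arrival = 10:31 PM − 2:00 = 8:31 PM on Nov 23.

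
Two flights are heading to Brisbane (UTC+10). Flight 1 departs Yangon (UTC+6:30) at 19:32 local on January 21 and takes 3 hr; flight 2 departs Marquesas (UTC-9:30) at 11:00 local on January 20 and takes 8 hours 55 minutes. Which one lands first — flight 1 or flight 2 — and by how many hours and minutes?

the second, by 10 hours 37 minutes

Flight 1 in UTC: 19:32 − 6:30 = 13:02 on Jan 21.
+3 hours → arrive 16:02 UTC on Jan 21.
Flight 2 in UTC: 11:00 + 9:30 = 20:30 on Jan 20.
+8 hours 55 minutes → arrive 05:25 UTC on Jan 21.
Flight 2 lands earlier by 10 hours 37 minutes.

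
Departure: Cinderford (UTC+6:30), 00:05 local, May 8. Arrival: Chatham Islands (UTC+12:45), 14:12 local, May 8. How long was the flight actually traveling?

7 hours 52 minutes

Departure in UTC: 00:05 − 6:30 = 17:35 on May 7.
Arrival in UTC: 14:12 − 12:45 = 01:27 on May 8.
Elapsed = 01:27 − 17:35 (+1 day) = 7 hours 52 minutes.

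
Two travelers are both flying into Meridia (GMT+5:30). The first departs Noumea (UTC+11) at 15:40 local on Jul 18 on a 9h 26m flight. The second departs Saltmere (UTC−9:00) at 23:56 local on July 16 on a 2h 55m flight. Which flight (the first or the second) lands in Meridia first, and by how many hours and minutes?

the second, by 26 hours 15 minutes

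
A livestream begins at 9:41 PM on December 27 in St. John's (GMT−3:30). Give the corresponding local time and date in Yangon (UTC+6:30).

In UTC: 9:41 PM + 3:30 = 1:11 AM on Dec 28.
Yangon is UTC+6:30: 1:11 AM + 6:30 = 7:41 AM on Dec 28.

7:41 AM on December 28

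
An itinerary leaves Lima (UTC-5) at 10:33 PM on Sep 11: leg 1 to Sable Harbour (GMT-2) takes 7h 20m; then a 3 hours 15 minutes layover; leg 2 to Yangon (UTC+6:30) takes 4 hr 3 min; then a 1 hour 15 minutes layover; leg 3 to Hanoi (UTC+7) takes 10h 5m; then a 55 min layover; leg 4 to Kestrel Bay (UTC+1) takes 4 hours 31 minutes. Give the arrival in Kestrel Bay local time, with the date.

Convert departure to UTC: 10:33 PM + 5:00 = 3:33 AM UTC on Sep 12.
Add 7 hours 20 minutes leg 1 → 10:53 AM UTC.
Add 3 hours 15 minutes layover in Sable Harbour → 2:08 PM UTC.
Add 4 hours 3 minutes leg 2 → 6:11 PM UTC.
Add 1 hour 15 minutes layover in Yangon → 7:26 PM UTC.
Add 10 hours and 5 minutes leg 3 → 5:31 AM UTC (Sep 13).
Add 55 minutes layover in Hanoi → 6:26 AM UTC.
Add 4 hours and 31 minutes leg 4 → 10:57 AM UTC.
Kestrel Bay is UTC+1:00, so local arrival = 10:57 AM + 1:00 = 11:57 AM on Sep 13.

11:57 AM on Sep 13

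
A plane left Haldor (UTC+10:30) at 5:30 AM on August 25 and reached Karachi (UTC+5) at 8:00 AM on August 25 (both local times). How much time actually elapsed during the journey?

Departure in UTC: 5:30 AM − 10:30 = 7:00 PM on Aug 24.
Arrival in UTC: 8:00 AM − 5:00 = 3:00 AM on Aug 25.
Elapsed = 3:00 AM − 7:00 PM (+1 day) = 8 hours.

8 hours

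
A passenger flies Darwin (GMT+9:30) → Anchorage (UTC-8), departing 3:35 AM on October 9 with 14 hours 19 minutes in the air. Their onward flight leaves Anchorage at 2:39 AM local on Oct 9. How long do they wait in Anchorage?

Convert departure to UTC: 3:35 AM − 9:30 = 6:05 PM UTC on Oct 8.
Add 14 hours and 19 minutes flight time → 8:24 AM UTC (Oct 9).
Anchorage is UTC−8:00, so local arrival = 8:24 AM − 8:00 = 12:24 AM on Oct 9.
Layover = 2:39 AM − 12:24 AM = 2 hours 15 minutes.

2 hours 15 minutes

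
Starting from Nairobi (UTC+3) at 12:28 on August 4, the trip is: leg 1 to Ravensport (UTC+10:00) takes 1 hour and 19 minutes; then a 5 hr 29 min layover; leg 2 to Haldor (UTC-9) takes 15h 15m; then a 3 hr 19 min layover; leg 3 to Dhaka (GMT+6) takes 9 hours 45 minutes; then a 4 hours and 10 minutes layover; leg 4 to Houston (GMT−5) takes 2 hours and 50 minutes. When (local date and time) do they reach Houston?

Convert departure to UTC: 12:28 − 3:00 = 09:28 UTC on Aug 4.
Add 1 hour and 19 minutes leg 1 → 10:47 UTC.
Add 5 hours 29 minutes layover in Ravensport → 16:16 UTC.
Add 15 hours and 15 minutes leg 2 → 07:31 UTC (Aug 5).
Add 3 hours 19 minutes layover in Haldor → 10:50 UTC.
Add 9 hours 45 minutes leg 3 → 20:35 UTC.
Add 4 hours and 10 minutes layover in Dhaka → 00:45 UTC (Aug 6).
Add 2 hours and 50 minutes leg 4 → 03:35 UTC.
Houston is UTC−5:00, so local arrival = 03:35 − 5:00 = 22:35 on Aug 5.

22:35 on August 5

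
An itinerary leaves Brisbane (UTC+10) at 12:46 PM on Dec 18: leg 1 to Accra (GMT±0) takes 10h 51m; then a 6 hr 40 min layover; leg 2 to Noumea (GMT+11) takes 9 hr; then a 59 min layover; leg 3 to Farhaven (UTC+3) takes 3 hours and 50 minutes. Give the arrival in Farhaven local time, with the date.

1:06 PM on December 19

Convert departure to UTC: 12:46 PM − 10:00 = 2:46 AM UTC on Dec 18.
Add 10 hours 51 minutes leg 1 → 1:37 PM UTC.
Add 6 hours and 40 minutes layover in Accra → 8:17 PM UTC.
Add 9 hours leg 2 → 5:17 AM UTC (Dec 19).
Add 59 minutes layover in Noumea → 6:16 AM UTC.
Add 3 hours 50 minutes leg 3 → 10:06 AM UTC.
Farhaven is UTC+3:00, so local arrival = 10:06 AM + 3:00 = 1:06 PM on Dec 19.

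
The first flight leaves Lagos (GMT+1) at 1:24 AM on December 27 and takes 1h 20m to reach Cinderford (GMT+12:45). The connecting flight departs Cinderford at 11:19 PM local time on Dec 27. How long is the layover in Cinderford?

8 hours 50 minutes

Convert departure to UTC: 1:24 AM − 1:00 = 12:24 AM UTC on Dec 27.
Add 1 hour 20 minutes flight time → 1:44 AM UTC.
Cinderford is UTC+12:45, so local arrival = 1:44 AM + 12:45 = 2:29 PM on Dec 27.
Layover = 11:19 PM − 2:29 PM = 8 hours 50 minutes.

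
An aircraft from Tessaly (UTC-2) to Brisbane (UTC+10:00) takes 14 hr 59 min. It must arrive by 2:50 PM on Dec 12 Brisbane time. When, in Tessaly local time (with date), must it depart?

Target arrival in UTC: 2:50 PM − 10:00 = 4:50 AM on Dec 12.
Subtract 14 hours and 59 minutes → departure 1:51 PM UTC on Dec 11.
Tessaly is UTC−2:00: 1:51 PM − 2:00 = 11:51 AM on Dec 11.

11:51 AM on December 11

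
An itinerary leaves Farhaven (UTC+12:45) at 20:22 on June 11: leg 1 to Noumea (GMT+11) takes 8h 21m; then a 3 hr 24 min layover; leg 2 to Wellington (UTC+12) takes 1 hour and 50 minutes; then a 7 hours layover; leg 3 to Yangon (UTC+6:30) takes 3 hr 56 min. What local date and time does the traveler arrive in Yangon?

Convert departure to UTC: 20:22 − 12:45 = 07:37 UTC on Jun 11.
Add 8 hours and 21 minutes leg 1 → 15:58 UTC.
Add 3 hours and 24 minutes layover in Noumea → 19:22 UTC.
Add 1 hour and 50 minutes leg 2 → 21:12 UTC.
Add 7 hours layover in Wellington → 04:12 UTC (Jun 12).
Add 3 hours 56 minutes leg 3 → 08:08 UTC.
Yangon is UTC+6:30, so local arrival = 08:08 + 6:30 = 14:38 on Jun 12.

14:38 on Jun 12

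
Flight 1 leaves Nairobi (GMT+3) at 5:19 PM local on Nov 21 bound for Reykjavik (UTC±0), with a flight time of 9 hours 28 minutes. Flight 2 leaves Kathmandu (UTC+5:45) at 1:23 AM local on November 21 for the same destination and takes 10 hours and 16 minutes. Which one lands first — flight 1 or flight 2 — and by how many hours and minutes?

the second, by 17 hours 53 minutes

Flight 1 in UTC: 5:19 PM − 3:00 = 2:19 PM on Nov 21.
+9 hours 28 minutes → arrive 11:47 PM UTC on Nov 21.
Flight 2 in UTC: 1:23 AM − 5:45 = 7:38 PM on Nov 20.
+10 hours and 16 minutes → arrive 5:54 AM UTC on Nov 21.
Flight 2 lands earlier by 17 hours 53 minutes.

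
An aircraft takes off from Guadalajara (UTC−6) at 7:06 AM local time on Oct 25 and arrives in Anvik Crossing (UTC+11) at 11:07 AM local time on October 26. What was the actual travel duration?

11 hours 1 minute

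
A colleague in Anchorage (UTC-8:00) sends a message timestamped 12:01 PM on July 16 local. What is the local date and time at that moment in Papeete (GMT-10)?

In UTC: 12:01 PM + 8:00 = 8:01 PM on Jul 16.
Papeete is UTC−10:00: 8:01 PM − 10:00 = 10:01 AM on Jul 16.

10:01 AM on July 16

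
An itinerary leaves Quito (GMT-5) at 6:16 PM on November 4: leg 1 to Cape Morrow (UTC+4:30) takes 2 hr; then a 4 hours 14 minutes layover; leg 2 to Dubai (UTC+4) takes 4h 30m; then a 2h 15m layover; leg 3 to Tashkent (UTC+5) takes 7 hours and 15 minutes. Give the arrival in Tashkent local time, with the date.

Convert departure to UTC: 6:16 PM + 5:00 = 11:16 PM UTC on Nov 4.
Add 2 hours leg 1 → 1:16 AM UTC (Nov 5).
Add 4 hours and 14 minutes layover in Cape Morrow → 5:30 AM UTC.
Add 4 hours and 30 minutes leg 2 → 10:00 AM UTC.
Add 2 hours and 15 minutes layover in Dubai → 12:15 PM UTC.
Add 7 hours and 15 minutes leg 3 → 7:30 PM UTC.
Tashkent is UTC+5:00, so local arrival = 7:30 PM + 5:00 = 12:30 AM on Nov 6.

12:30 AM on November 6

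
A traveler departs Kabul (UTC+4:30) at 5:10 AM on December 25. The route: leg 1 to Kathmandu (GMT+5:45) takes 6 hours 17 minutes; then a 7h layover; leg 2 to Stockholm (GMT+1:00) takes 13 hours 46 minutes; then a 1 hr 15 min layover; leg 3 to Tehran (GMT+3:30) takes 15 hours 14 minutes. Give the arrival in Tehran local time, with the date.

Convert departure to UTC: 5:10 AM − 4:30 = 12:40 AM UTC on Dec 25.
Add 6 hours and 17 minutes leg 1 → 6:57 AM UTC.
Add 7 hours layover in Kathmandu → 1:57 PM UTC.
Add 13 hours 46 minutes leg 2 → 3:43 AM UTC (Dec 26).
Add 1 hour and 15 minutes layover in Stockholm → 4:58 AM UTC.
Add 15 hours 14 minutes leg 3 → 8:12 PM UTC.
Tehran is UTC+3:30, so local arrival = 8:12 PM + 3:30 = 11:42 PM on Dec 26.

11:42 PM on December 26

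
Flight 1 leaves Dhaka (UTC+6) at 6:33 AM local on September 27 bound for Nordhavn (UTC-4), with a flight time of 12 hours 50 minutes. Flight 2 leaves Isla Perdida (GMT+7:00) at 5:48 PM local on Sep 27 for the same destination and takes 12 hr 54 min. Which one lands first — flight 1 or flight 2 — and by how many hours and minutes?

Flight 1 in UTC: 6:33 AM − 6:00 = 12:33 AM on Sep 27.
+12 hours and 50 minutes → arrive 1:23 PM UTC on Sep 27.
Flight 2 in UTC: 5:48 PM − 7:00 = 10:48 AM on Sep 27.
+12 hours and 54 minutes → arrive 11:42 PM UTC on Sep 27.
Flight 1 lands earlier by 10 hours 19 minutes.

the first, by 10 hours 19 minutes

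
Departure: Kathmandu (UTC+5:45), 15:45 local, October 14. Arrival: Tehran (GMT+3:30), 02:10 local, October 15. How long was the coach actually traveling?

Departure in UTC: 15:45 − 5:45 = 10:00 on Oct 14.
Arrival in UTC: 02:10 − 3:30 = 22:40 on Oct 14.
Elapsed = 22:40 − 10:00 = 12 hours 40 minutes.

12 hours 40 minutes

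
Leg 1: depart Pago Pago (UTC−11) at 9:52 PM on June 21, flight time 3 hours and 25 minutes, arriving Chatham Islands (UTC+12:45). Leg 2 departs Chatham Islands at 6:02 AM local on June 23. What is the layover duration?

5 hours

Convert departure to UTC: 9:52 PM + 11:00 = 8:52 AM UTC on Jun 22.
Add 3 hours and 25 minutes flight time → 12:17 PM UTC.
Chatham Islands is UTC+12:45, so local arrival = 12:17 PM + 12:45 = 1:02 AM on Jun 23.
Layover = 6:02 AM − 1:02 AM = 5 hours.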